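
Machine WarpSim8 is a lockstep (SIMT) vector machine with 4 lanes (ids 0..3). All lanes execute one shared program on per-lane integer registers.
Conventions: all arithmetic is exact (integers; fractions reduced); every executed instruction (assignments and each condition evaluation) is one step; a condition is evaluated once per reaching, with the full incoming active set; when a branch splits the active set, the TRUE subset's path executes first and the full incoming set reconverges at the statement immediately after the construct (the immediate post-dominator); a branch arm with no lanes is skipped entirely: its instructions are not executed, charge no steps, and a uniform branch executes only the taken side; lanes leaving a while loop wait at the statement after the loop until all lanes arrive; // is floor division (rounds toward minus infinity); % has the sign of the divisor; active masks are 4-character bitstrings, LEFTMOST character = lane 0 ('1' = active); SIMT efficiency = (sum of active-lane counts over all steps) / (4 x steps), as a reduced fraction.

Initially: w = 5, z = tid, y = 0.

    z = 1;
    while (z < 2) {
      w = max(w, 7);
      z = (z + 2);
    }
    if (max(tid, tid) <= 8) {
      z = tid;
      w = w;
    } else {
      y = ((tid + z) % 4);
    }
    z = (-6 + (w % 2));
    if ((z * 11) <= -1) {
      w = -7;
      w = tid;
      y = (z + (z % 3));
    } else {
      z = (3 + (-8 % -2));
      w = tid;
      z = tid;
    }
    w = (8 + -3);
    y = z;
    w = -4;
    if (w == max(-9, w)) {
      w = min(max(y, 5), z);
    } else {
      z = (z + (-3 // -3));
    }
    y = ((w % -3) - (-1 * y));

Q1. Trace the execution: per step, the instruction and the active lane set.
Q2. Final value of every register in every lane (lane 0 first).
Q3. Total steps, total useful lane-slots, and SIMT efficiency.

step 0: z <- 1                       1111
step 1: eval (z < 2)                 1111
step 2: w <- max(w, 7)               1111
step 3: z <- (z + 2)                 1111
step 4: eval (z < 2)                 1111
step 5: eval (max(tid, tid) <= 8)    1111
step 6: z <- tid                     1111
step 7: w <- w                       1111
step 8: z <- (-6 + (w % 2))          1111
step 9: eval ((z * 11) <= -1)        1111
step 10: w <- -7                      1111
step 11: w <- tid                     1111
step 12: y <- (z + (z % 3))           1111
step 13: w <- (8 + -3)                1111
step 14: y <- z                       1111
step 15: w <- -4                      1111
step 16: eval (w == max(-9, w))       1111
step 17: w <- min(max(y, 5), z)       1111
step 18: y <- ((w % -3) - (-1 * y))   1111

Answer: 19 steps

w: -5,-5,-5,-5
z: -5,-5,-5,-5
y: -7,-7,-7,-7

steps = 19; useful = 76; efficiency = 76/76 = 1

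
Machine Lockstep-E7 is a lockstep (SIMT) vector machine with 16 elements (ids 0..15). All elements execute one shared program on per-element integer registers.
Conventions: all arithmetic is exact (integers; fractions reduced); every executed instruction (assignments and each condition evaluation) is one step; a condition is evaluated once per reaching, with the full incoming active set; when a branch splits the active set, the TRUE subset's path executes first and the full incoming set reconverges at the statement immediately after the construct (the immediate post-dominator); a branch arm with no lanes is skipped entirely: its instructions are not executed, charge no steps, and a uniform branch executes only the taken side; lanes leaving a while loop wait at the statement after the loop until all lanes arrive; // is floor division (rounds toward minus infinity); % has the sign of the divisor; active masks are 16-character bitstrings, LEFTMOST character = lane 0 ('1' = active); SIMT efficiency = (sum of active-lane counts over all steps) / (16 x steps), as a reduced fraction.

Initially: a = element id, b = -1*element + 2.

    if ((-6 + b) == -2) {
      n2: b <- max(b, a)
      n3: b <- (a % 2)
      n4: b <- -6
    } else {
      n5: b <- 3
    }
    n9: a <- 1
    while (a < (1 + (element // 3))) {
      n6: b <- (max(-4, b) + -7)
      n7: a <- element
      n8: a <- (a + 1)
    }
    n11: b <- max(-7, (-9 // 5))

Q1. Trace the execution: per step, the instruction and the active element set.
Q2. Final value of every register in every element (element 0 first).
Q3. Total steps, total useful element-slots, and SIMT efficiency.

step 0: eval ((-6 + b) == -2)        1111111111111111
step 1: b <- 3                       1111111111111111
step 2: a <- 1                       1111111111111111
step 3: eval (a < (1 + (element // 3))) 1111111111111111
step 4: b <- (max(-4, b) + -7)       0001111111111111
step 5: a <- element                 0001111111111111
step 6: a <- (a + 1)                 0001111111111111
step 7: eval (a < (1 + (element // 3))) 0001111111111111
step 8: b <- max(-7, (-9 // 5))      1111111111111111

Answer: 9 steps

a: 1,1,1,4,5,6,7,8,9,10,11,12,13,14,15,16
b: -2,-2,-2,-2,-2,-2,-2,-2,-2,-2,-2,-2,-2,-2,-2,-2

steps = 9; useful = 132; efficiency = 132/144 = 11/12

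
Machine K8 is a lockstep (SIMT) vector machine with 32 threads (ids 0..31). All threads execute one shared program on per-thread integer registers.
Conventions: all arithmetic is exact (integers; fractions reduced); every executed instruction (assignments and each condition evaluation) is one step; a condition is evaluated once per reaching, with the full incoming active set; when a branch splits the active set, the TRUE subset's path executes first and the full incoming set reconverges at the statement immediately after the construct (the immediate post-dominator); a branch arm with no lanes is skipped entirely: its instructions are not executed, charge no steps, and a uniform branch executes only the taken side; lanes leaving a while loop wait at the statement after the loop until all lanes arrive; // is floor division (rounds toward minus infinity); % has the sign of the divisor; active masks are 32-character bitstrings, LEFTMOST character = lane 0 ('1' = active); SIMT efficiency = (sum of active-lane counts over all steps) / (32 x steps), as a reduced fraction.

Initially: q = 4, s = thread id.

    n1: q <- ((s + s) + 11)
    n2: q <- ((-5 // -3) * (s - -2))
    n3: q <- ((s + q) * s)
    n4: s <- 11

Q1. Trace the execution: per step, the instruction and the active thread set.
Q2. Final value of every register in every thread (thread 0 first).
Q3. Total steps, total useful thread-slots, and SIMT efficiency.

step 0: q <- ((s + s) + 11)          11111111111111111111111111111111
step 1: q <- ((-5 // -3) * (s - -2)) 11111111111111111111111111111111
step 2: q <- ((s + q) * s)           11111111111111111111111111111111
step 3: s <- 11                      11111111111111111111111111111111

Answer: 4 steps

q: 0,4,12,24,40,60,84,112,144,180,220,264,312,364,420,480,544,612,684,760,840,924,1012,1104,1200,1300,1404,1512,1624,1740,1860,1984
s: 11,11,11,11,11,11,11,11,11,11,11,11,11,11,11,11,11,11,11,11,11,11,11,11,11,11,11,11,11,11,11,11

steps = 4; useful = 128; efficiency = 128/128 = 1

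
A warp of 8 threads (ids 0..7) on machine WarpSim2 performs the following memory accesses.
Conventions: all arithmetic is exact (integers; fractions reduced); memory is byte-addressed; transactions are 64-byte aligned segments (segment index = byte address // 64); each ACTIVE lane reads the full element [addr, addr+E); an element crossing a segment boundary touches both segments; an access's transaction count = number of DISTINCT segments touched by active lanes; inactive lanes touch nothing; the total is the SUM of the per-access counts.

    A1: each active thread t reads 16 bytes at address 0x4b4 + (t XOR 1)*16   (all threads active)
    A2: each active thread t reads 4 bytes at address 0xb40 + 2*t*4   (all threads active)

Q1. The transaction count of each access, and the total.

A1: 3 transactions
A2: 1 transaction

Answer: 3,1; total 4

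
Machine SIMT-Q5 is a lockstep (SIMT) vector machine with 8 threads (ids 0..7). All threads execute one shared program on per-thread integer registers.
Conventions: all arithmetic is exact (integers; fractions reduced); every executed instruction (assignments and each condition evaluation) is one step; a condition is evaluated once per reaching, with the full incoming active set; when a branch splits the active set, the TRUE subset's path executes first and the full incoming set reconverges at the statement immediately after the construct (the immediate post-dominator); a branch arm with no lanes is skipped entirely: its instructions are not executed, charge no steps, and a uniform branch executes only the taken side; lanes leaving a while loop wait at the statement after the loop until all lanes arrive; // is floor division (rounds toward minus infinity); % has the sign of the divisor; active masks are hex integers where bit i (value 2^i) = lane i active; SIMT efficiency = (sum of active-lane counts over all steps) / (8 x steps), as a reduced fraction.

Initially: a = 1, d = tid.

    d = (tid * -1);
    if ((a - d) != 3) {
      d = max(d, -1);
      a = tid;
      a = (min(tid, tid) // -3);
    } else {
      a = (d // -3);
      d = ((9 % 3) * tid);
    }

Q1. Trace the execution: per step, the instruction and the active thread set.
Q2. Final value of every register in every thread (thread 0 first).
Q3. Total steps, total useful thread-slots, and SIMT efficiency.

step 0: d <- (tid * -1)              0xff
step 1: eval ((a - d) != 3)          0xff
step 2: d <- max(d, -1)              0xfb
step 3: a <- tid                     0xfb
step 4: a <- (min(tid, tid) // -3)   0xfb
step 5: a <- (d // -3)               0x04
step 6: d <- ((9 % 3) * tid)         0x04

Answer: 7 steps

a: 0,-1,0,-1,-2,-2,-2,-3
d: 0,-1,0,-1,-1,-1,-1,-1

steps = 7; useful = 39; efficiency = 39/56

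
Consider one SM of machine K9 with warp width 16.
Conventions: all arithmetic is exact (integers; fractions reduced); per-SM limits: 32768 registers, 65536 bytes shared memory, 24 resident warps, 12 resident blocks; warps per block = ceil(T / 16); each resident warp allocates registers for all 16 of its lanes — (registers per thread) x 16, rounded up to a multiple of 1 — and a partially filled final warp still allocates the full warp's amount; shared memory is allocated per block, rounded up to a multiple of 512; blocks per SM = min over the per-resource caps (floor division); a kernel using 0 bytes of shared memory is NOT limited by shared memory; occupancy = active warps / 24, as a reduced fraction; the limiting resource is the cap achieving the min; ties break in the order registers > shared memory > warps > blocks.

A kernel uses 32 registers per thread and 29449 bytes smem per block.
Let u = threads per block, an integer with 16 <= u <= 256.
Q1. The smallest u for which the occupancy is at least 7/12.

Answer: u = 97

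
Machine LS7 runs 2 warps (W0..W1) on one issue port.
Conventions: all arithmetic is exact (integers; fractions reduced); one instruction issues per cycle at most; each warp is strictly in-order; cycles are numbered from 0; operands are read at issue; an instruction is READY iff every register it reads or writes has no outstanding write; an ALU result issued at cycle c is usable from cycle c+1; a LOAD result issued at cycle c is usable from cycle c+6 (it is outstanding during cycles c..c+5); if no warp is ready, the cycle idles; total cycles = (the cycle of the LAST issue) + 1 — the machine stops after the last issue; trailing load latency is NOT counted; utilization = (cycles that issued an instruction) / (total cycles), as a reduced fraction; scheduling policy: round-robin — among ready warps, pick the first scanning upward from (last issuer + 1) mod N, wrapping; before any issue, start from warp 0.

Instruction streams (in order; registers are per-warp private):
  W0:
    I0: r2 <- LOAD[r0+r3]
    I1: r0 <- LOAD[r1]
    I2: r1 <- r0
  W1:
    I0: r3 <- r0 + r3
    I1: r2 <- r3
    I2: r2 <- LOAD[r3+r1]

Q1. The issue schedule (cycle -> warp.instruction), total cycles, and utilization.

cycle 0: W0.I0
cycle 1: W1.I0
cycle 2: W0.I1
cycle 3: W1.I1
cycle 4: W1.I2
cycle 5: idle
cycle 6: idle
cycle 7: idle
cycle 8: W0.I2

Answer: 9 cycles, utilization 2/3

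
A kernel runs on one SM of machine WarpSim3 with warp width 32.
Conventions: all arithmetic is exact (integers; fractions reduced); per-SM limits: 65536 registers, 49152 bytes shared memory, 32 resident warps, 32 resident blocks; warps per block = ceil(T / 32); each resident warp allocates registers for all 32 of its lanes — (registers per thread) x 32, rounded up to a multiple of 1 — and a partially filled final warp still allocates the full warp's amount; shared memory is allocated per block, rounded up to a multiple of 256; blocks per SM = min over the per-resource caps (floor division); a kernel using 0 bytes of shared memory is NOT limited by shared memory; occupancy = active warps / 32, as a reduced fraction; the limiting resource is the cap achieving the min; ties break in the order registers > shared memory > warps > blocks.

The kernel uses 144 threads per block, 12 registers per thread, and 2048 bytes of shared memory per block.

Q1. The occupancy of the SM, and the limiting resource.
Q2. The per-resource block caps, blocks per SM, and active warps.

Answer: occupancy 15/16, limited by warps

registers: 34 blocks
shared memory: 24 blocks
warps: 6 blocks
blocks: 32 blocks

Answer: 6 blocks, 30 active warps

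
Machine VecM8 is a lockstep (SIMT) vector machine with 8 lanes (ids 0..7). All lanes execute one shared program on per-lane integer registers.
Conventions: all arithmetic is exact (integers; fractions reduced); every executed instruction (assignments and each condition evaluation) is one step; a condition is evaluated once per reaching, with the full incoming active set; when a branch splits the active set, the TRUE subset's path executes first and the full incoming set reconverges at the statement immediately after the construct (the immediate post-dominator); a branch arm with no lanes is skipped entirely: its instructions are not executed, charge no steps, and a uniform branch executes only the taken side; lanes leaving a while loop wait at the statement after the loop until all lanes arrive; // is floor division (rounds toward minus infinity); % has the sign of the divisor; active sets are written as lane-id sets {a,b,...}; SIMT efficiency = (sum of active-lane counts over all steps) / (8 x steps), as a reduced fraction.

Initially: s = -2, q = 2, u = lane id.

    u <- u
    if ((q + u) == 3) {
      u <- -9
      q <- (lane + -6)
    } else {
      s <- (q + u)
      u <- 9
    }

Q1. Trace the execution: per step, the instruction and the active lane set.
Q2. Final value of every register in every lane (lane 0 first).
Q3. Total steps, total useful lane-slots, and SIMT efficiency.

step 0: u <- u                       {0,1,2,3,4,5,6,7}
step 1: eval ((q + u) == 3)          {0,1,2,3,4,5,6,7}
step 2: u <- -9                      {1}
step 3: q <- (lane + -6)             {1}
step 4: s <- (q + u)                 {0,2,3,4,5,6,7}
step 5: u <- 9                       {0,2,3,4,5,6,7}

Answer: 6 steps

s: 2,-2,4,5,6,7,8,9
q: 2,-5,2,2,2,2,2,2
u: 9,-9,9,9,9,9,9,9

steps = 6; useful = 32; efficiency = 32/48 = 2/3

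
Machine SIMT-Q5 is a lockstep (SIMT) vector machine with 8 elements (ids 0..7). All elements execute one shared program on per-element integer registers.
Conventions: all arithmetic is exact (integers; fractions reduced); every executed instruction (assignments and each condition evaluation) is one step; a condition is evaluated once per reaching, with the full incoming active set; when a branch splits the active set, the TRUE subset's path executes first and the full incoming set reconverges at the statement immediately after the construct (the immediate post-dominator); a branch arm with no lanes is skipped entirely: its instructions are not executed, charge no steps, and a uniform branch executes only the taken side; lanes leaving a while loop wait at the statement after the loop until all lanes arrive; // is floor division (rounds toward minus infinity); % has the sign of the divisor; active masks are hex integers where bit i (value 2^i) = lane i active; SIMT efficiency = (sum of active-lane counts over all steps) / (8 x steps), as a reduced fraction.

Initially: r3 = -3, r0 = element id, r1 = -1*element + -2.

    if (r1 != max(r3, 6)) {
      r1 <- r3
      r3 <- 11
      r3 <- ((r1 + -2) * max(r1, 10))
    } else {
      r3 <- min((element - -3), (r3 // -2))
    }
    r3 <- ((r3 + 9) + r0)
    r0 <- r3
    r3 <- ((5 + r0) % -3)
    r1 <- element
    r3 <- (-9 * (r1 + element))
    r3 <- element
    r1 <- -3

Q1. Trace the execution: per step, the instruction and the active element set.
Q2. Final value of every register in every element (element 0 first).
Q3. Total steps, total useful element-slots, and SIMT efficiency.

step 0: eval (r1 != max(r3, 6))      0xff
step 1: r1 <- r3                     0xff
step 2: r3 <- 11                     0xff
step 3: r3 <- ((r1 + -2) * max(r1, 10)) 0xff
step 4: r3 <- ((r3 + 9) + r0)        0xff
step 5: r0 <- r3                     0xff
step 6: r3 <- ((5 + r0) % -3)        0xff
step 7: r1 <- element                0xff
step 8: r3 <- (-9 * (r1 + element))  0xff
step 9: r3 <- element                0xff
step 10: r1 <- -3                     0xff

Answer: 11 steps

r3: 0,1,2,3,4,5,6,7
r0: -41,-40,-39,-38,-37,-36,-35,-34
r1: -3,-3,-3,-3,-3,-3,-3,-3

steps = 11; useful = 88; efficiency = 88/88 = 1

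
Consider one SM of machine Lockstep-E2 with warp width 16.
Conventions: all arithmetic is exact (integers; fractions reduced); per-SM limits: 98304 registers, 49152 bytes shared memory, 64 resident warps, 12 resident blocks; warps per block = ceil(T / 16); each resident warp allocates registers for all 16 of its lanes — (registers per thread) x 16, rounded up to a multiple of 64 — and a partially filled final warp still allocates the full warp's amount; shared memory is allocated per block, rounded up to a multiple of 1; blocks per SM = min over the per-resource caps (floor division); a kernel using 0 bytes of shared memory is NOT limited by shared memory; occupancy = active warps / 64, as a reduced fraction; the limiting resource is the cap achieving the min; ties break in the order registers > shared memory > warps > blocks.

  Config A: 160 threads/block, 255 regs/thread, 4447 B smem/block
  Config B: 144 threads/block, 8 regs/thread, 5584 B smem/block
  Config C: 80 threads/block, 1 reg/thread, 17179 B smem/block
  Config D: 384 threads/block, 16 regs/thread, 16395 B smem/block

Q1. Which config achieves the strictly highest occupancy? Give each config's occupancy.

occupancies: A 5/16, B 63/64, C 5/32, D 3/4

Answer: B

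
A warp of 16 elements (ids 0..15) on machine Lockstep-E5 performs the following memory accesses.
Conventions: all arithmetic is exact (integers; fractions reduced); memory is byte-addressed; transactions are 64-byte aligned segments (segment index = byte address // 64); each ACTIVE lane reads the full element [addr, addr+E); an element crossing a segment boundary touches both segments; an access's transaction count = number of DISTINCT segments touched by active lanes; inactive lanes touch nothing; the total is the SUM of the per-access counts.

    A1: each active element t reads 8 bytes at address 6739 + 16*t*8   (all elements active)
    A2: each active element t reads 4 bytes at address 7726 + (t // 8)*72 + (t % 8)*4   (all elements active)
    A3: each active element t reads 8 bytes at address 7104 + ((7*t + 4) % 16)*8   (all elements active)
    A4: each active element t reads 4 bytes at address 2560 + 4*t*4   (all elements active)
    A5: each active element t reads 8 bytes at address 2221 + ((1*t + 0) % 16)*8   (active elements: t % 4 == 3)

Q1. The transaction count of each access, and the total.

A1: 16 transactions
A2: 3 transactions
A3: 2 transactions
A4: 4 transactions
A5: 2 transactions

Answer: 16,3,2,4,2; total 27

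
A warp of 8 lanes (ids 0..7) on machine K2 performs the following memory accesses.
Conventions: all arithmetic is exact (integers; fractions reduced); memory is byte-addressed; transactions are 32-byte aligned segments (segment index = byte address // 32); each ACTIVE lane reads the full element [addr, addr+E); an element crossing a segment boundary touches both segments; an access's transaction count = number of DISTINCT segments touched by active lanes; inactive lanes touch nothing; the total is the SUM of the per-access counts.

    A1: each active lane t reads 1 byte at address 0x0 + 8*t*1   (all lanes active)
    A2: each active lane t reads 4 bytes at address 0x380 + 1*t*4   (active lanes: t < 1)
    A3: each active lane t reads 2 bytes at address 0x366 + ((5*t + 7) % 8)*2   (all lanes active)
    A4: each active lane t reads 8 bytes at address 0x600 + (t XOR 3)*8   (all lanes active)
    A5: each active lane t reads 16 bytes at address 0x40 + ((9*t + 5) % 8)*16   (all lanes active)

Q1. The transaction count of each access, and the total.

A1: 2 transactions
A2: 1 transaction
A3: 1 transaction
A4: 2 transactions
A5: 4 transactions

Answer: 2,1,1,2,4; total 10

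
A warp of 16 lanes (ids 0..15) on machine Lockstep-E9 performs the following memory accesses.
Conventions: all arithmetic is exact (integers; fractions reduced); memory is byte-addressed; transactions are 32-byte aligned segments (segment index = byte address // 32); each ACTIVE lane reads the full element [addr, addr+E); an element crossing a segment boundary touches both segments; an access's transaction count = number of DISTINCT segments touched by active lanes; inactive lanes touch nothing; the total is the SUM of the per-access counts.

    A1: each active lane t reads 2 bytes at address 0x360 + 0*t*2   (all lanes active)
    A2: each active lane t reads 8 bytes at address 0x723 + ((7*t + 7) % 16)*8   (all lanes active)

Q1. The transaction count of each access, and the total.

A1: 1 transaction
A2: 5 transactions

Answer: 1,5; total 6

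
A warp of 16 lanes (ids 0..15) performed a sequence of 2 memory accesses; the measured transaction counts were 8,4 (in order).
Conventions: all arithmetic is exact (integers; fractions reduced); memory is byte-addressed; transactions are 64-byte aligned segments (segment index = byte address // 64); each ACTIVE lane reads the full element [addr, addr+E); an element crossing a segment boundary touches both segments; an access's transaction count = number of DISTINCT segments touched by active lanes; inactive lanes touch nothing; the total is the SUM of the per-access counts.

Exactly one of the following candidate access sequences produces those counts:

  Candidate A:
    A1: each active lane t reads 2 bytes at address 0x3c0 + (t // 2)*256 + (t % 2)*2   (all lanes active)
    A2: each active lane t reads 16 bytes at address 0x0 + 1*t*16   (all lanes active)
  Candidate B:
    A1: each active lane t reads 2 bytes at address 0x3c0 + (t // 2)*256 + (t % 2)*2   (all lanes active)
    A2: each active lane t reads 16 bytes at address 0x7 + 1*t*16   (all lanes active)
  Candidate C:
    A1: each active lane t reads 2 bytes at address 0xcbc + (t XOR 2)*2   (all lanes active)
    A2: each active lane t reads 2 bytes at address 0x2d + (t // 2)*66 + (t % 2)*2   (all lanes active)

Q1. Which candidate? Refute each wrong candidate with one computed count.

B: A2 gives 5 transactions, not 4
C: A1 gives 2 transactions, not 8
A: all counts match (8,4)

Answer: A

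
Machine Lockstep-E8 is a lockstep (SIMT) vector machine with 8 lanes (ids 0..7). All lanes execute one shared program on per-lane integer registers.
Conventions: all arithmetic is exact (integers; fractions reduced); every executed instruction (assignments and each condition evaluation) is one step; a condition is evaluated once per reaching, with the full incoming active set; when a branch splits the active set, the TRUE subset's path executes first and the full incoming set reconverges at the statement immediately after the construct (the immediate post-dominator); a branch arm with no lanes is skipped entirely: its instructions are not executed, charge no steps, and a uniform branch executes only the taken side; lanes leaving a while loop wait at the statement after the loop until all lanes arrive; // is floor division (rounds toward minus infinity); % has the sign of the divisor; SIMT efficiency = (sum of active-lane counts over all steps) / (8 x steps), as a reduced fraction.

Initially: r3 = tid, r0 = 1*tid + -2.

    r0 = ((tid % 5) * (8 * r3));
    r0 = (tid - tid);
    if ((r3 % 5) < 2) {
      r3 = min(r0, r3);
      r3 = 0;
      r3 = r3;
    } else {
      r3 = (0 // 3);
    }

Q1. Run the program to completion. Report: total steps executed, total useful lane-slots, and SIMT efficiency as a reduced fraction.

Answer: 7 steps, 40 useful, 5/7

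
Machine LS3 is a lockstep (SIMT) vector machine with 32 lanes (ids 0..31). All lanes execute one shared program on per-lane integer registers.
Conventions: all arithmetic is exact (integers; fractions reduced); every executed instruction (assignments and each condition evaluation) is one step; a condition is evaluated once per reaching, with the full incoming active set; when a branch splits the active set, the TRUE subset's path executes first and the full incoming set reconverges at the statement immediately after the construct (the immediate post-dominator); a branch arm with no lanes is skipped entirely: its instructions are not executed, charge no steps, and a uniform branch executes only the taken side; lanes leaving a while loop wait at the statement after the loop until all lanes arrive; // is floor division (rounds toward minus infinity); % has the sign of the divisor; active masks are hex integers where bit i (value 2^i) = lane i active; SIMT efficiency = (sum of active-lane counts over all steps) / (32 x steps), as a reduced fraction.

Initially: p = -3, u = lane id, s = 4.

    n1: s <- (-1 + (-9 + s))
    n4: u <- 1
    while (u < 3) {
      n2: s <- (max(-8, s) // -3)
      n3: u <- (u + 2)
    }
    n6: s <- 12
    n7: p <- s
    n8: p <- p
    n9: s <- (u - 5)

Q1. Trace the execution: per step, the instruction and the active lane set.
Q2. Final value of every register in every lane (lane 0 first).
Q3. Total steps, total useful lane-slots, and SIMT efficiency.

step 0: s <- (-1 + (-9 + s))         0xffffffff
step 1: u <- 1                       0xffffffff
step 2: eval (u < 3)                 0xffffffff
step 3: s <- (max(-8, s) // -3)      0xffffffff
step 4: u <- (u + 2)                 0xffffffff
step 5: eval (u < 3)                 0xffffffff
step 6: s <- 12                      0xffffffff
step 7: p <- s                       0xffffffff
step 8: p <- p                       0xffffffff
step 9: s <- (u - 5)                 0xffffffff

Answer: 10 steps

p: 12,12,12,12,12,12,12,12,12,12,12,12,12,12,12,12,12,12,12,12,12,12,12,12,12,12,12,12,12,12,12,12
u: 3,3,3,3,3,3,3,3,3,3,3,3,3,3,3,3,3,3,3,3,3,3,3,3,3,3,3,3,3,3,3,3
s: -2,-2,-2,-2,-2,-2,-2,-2,-2,-2,-2,-2,-2,-2,-2,-2,-2,-2,-2,-2,-2,-2,-2,-2,-2,-2,-2,-2,-2,-2,-2,-2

steps = 10; useful = 320; efficiency = 320/320 = 1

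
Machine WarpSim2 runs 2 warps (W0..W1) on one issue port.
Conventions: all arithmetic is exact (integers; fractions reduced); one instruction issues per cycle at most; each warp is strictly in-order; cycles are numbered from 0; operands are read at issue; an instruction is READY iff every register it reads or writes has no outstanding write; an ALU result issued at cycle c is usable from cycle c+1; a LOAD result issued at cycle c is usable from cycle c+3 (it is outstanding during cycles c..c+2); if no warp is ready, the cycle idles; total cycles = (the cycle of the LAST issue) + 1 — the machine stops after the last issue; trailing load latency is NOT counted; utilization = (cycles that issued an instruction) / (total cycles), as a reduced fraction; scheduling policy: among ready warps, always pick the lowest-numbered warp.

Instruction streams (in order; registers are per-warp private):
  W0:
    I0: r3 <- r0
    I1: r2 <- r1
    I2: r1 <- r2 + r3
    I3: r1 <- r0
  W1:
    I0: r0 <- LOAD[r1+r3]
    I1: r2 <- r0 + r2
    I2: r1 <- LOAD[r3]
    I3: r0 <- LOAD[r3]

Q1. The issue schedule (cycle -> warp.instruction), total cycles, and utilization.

cycle 0: W0.I0
cycle 1: W0.I1
cycle 2: W0.I2
cycle 3: W0.I3
cycle 4: W1.I0
cycle 5: idle
cycle 6: idle
cycle 7: W1.I1
cycle 8: W1.I2
cycle 9: W1.I3

Answer: 10 cycles, utilization 4/5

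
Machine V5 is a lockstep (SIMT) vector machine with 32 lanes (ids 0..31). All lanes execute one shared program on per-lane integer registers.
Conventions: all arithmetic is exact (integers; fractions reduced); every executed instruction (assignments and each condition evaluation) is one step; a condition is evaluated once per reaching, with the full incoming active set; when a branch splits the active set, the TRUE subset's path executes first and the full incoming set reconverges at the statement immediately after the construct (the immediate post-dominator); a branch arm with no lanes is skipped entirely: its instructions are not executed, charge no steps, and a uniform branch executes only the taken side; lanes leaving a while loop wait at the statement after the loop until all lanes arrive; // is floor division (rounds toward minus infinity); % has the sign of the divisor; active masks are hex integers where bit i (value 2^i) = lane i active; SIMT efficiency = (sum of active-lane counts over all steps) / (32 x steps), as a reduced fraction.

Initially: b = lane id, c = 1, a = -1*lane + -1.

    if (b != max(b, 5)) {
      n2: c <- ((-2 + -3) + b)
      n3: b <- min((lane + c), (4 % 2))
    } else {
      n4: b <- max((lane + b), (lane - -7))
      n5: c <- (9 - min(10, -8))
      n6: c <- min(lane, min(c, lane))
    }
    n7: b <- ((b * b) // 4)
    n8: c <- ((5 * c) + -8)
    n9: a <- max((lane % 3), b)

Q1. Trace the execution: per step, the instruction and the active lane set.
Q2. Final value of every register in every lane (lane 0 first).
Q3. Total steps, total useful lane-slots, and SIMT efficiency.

step 0: eval (b != max(b, 5))        0xffffffff
step 1: c <- ((-2 + -3) + b)         0x0000001f
step 2: b <- min((lane + c), (4 % 2)) 0x0000001f
step 3: b <- max((lane + b), (lane - -7)) 0xffffffe0
step 4: c <- (9 - min(10, -8))       0xffffffe0
step 5: c <- min(lane, min(c, lane)) 0xffffffe0
step 6: b <- ((b * b) // 4)          0xffffffff
step 7: c <- ((5 * c) + -8)          0xffffffff
step 8: a <- max((lane % 3), b)      0xffffffff

Answer: 9 steps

b: 6,2,0,0,0,36,42,49,64,81,100,121,144,169,196,225,256,289,324,361,400,441,484,529,576,625,676,729,784,841,900,961
c: -33,-28,-23,-18,-13,17,22,27,32,37,42,47,52,57,62,67,72,77,77,77,77,77,77,77,77,77,77,77,77,77,77,77
a: 6,2,2,0,1,36,42,49,64,81,100,121,144,169,196,225,256,289,324,361,400,441,484,529,576,625,676,729,784,841,900,961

steps = 9; useful = 219; efficiency = 219/288 = 73/96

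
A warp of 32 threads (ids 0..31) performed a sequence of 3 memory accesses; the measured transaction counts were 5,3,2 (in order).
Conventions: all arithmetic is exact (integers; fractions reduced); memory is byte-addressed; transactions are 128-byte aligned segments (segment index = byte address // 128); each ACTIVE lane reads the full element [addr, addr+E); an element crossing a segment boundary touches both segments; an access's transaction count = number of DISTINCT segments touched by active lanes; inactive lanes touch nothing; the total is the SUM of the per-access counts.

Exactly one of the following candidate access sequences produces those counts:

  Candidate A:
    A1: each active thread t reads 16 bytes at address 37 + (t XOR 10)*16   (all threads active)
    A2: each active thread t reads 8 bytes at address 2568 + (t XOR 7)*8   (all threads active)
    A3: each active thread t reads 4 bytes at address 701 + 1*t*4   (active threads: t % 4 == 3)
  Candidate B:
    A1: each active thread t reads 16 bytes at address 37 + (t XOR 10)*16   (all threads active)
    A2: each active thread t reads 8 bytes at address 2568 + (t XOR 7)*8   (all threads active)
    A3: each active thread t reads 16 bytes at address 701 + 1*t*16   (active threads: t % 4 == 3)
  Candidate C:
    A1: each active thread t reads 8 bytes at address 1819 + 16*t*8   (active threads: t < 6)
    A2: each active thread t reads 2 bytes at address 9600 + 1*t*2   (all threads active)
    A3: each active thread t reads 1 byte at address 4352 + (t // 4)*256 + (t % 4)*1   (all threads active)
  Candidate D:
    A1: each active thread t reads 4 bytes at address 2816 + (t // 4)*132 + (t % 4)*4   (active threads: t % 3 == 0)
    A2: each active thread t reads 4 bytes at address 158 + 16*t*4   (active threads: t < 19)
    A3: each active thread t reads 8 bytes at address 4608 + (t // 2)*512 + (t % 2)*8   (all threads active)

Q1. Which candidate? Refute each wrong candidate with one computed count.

B: A3 gives 5 transactions, not 2
C: A1 gives 6 transactions, not 5
D: A1 gives 8 transactions, not 5
A: all counts match (5,3,2)

Answer: A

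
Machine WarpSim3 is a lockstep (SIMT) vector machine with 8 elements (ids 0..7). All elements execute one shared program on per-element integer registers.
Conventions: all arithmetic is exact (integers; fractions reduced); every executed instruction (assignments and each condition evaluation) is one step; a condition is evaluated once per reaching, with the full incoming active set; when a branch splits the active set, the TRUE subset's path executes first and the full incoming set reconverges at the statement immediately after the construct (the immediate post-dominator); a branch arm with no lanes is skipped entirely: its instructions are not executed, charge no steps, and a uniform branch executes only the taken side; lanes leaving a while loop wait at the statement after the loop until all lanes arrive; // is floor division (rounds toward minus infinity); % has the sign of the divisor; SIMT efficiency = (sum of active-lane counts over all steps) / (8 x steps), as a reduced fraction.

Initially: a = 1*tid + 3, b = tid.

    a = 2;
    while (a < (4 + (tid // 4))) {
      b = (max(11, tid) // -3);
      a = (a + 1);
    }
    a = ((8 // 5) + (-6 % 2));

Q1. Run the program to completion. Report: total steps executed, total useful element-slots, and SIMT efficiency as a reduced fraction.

Answer: 12 steps, 84 useful, 7/8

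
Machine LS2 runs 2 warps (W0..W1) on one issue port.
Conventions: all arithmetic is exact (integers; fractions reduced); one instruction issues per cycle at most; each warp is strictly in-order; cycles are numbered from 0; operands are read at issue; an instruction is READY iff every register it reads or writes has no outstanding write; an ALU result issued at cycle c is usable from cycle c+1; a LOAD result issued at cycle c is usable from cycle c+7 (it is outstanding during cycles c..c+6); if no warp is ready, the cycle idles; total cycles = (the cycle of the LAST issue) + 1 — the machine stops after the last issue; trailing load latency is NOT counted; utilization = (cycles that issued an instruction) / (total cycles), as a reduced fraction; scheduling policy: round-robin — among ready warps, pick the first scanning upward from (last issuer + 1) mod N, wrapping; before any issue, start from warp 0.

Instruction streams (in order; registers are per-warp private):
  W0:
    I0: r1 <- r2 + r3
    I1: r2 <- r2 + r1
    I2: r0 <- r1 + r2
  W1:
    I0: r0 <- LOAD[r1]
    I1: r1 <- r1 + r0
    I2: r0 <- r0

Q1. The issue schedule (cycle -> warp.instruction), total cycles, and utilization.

cycle 0: W0.I0
cycle 1: W1.I0
cycle 2: W0.I1
cycle 3: W0.I2
cycle 4: idle
cycle 5: idle
cycle 6: idle
cycle 7: idle
cycle 8: W1.I1
cycle 9: W1.I2

Answer: 10 cycles, utilization 3/5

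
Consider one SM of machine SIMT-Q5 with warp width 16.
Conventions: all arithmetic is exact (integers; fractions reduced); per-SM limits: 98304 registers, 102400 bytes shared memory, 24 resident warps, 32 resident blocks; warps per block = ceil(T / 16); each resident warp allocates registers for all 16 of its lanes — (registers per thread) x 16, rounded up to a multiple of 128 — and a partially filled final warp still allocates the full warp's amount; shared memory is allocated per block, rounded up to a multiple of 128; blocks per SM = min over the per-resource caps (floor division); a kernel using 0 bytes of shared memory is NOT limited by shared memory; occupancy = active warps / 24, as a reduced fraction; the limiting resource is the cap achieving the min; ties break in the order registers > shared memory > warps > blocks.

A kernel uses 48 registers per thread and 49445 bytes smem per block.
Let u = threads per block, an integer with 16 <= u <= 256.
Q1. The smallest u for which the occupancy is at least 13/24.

Answer: u = 97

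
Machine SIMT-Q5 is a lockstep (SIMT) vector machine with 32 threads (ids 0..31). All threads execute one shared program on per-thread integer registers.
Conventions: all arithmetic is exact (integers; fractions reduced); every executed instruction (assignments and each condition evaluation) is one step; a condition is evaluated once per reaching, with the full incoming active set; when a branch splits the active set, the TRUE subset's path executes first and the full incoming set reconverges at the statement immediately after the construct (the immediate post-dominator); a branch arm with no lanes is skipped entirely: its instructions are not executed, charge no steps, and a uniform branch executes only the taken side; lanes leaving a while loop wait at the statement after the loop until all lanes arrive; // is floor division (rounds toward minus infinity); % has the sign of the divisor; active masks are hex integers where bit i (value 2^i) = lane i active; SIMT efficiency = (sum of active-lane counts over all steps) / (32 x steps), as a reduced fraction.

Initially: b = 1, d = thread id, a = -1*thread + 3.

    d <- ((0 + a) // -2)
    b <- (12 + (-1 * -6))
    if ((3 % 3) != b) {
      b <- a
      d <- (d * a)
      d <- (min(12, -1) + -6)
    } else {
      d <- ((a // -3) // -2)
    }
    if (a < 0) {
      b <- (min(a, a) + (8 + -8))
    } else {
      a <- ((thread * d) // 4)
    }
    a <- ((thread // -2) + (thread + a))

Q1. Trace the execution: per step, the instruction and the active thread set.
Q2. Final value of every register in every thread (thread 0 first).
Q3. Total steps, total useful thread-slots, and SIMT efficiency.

step 0: d <- ((0 + a) // -2)         0xffffffff
step 1: b <- (12 + (-1 * -6))        0xffffffff
step 2: eval ((3 % 3) != b)          0xffffffff
step 3: b <- a                       0xffffffff
step 4: d <- (d * a)                 0xffffffff
step 5: d <- (min(12, -1) + -6)      0xffffffff
step 6: eval (a < 0)                 0xffffffff
step 7: b <- (min(a, a) + (8 + -8))  0xfffffff0
step 8: a <- ((thread * d) // 4)     0x0000000f
step 9: a <- ((thread // -2) + (thread + a)) 0xffffffff

Answer: 10 steps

b: 3,2,1,0,-1,-2,-3,-4,-5,-6,-7,-8,-9,-10,-11,-12,-13,-14,-15,-16,-17,-18,-19,-20,-21,-22,-23,-24,-25,-26,-27,-28
d: -7,-7,-7,-7,-7,-7,-7,-7,-7,-7,-7,-7,-7,-7,-7,-7,-7,-7,-7,-7,-7,-7,-7,-7,-7,-7,-7,-7,-7,-7,-7,-7
a: 0,-2,-3,-5,1,0,0,-1,-1,-2,-2,-3,-3,-4,-4,-5,-5,-6,-6,-7,-7,-8,-8,-9,-9,-10,-10,-11,-11,-12,-12,-13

steps = 10; useful = 288; efficiency = 288/320 = 9/10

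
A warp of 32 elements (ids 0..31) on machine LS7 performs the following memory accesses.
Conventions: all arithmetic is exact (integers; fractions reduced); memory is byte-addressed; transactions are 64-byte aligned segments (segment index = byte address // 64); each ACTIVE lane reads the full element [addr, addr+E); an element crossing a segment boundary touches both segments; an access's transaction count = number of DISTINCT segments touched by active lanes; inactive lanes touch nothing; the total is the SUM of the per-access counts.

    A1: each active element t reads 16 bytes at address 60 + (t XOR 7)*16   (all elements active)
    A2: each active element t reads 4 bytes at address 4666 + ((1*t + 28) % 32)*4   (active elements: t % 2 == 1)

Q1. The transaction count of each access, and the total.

A1: 9 transactions
A2: 3 transactions

Answer: 9,3; total 12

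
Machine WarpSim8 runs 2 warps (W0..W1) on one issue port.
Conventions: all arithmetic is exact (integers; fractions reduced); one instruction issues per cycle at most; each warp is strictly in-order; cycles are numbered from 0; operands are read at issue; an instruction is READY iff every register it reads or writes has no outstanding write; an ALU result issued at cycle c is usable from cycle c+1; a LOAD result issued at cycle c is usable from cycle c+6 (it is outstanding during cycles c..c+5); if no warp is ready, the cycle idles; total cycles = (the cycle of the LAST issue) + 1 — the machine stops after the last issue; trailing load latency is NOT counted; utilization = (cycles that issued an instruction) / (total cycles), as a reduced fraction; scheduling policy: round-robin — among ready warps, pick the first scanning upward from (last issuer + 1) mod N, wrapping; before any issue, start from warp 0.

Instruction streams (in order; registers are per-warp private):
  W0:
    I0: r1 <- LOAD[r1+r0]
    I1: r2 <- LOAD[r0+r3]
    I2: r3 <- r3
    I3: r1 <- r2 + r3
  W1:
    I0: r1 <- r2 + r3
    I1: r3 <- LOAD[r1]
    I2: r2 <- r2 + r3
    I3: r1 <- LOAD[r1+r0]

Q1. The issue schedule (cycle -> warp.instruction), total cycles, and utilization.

cycle 0: W0.I0
cycle 1: W1.I0
cycle 2: W0.I1
cycle 3: W1.I1
cycle 4: W0.I2
cycle 5: idle
cycle 6: idle
cycle 7: idle
cycle 8: W0.I3
cycle 9: W1.I2
cycle 10: W1.I3

Answer: 11 cycles, utilization 8/11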